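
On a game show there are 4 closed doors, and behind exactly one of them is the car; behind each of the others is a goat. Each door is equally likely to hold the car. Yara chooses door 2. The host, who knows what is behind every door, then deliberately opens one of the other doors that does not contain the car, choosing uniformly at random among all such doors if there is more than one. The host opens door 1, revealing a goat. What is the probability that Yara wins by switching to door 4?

3/8

Condition on the true location of the car.
If it is behind door 1 (prior 1/4): the host opened door 1, so this case is ruled out; weight (1/4)·0 = 0.
If it is behind door 2 (prior 1/4): the host has 3 equally likely choices, so probability 1/3; weight (1/4)·(1/3) = 1/12.
If it is behind either of doors 3 and 4 (prior 1/4 each): the host has 2 equally likely choices, so probability 1/2; weight (1/4)·(1/2) = 1/8 each.
The weights sum to 1/3.
So P(the car behind door 4 | the host opened door 1) = (1/8) / (1/3) = 3/8.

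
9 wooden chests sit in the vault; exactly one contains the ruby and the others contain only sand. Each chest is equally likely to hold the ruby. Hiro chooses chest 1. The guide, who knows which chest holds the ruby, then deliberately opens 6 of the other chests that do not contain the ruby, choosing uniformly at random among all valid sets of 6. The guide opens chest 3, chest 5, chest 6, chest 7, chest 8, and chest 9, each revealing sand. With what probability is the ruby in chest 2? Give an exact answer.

4/9

Consider each possible location of the ruby in turn.
If it is in chest 1 (prior 1/9): the guide has 28 equally likely choices, so probability 1/28; weight (1/9)·(1/28) = 1/252.
If it is in either of chests 2 and 4 (prior 1/9 each): the guide has 7 equally likely choices, so probability 1/7; weight (1/9)·(1/7) = 1/63 each.
If it is in any of chests 3, 5, 6, 7, 8, and 9 (prior 1/9 each): that chest was opened and seen not to hold the prize — ruled out; weight (1/9)·0 = 0 each.
The weights sum to 1/28.
So P(the ruby in chest 2 | the guide opened chest 3, chest 5, chest 6, chest 7, chest 8, and chest 9) = (1/63) / (1/28) = 4/9.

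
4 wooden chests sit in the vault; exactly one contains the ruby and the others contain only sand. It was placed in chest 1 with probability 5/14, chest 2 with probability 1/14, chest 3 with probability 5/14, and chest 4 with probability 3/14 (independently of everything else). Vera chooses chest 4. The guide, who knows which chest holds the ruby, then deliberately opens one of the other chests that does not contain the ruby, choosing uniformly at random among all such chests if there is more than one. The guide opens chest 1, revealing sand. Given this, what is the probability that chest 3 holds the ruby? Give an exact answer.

5/8

Condition on the true location of the ruby.
If it is in chest 1 (prior 5/14): the guide opened chest 1, so this case is ruled out; weight (5/14)·0 = 0.
If it is in chest 2 (prior 1/14): the guide has 2 equally likely choices, so probability 1/2; weight (1/14)·(1/2) = 1/28.
If it is in chest 3 (prior 5/14): the guide has 2 equally likely choices, so probability 1/2; weight (5/14)·(1/2) = 5/28.
If it is in chest 4 (prior 3/14): the guide has 3 equally likely choices, so probability 1/3; weight (3/14)·(1/3) = 1/14.
The weights sum to 2/7.
So P(the ruby in chest 3 | the guide opened chest 1) = (5/28) / (2/7) = 5/8.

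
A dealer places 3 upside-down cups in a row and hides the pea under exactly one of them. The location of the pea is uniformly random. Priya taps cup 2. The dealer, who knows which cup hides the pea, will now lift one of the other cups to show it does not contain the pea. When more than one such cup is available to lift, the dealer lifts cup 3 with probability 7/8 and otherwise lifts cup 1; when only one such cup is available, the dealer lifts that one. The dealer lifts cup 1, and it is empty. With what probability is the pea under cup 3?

Consider each possible location of the pea in turn.
If it is under cup 1 (prior 1/3): the dealer opened cup 1, so this case is ruled out; weight (1/3)·0 = 0.
If it is under cup 2 (prior 1/3): cup 3 is available but not opened, probability 1/8; weight (1/3)·(1/8) = 1/24.
If it is under cup 3 (prior 1/3): only cup 1 is available, probability 1; weight (1/3)·1 = 1/3.
The weights sum to 3/8.
So P(the pea under cup 3 | the dealer opened cup 1) = (1/3) / (3/8) = 8/9.

8/9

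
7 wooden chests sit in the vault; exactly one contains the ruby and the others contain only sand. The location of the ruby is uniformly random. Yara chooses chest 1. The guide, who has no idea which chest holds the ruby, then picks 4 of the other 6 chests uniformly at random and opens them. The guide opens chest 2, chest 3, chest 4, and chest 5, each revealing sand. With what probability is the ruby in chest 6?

1/3

Condition on the true location of the ruby.
If it is in any of chests 1, 6, and 7 (prior 1/7 each): the guide picks exactly this set with probability 1/15 regardless, and none is the prize; weight (1/7)·(1/15) = 1/105 each.
If it is in any of chests 2, 3, 4, and 5 (prior 1/7 each): that chest was opened and seen not to hold the prize — ruled out; weight (1/7)·0 = 0 each.
The weights sum to 1/35.
So P(the ruby in chest 6 | the guide opened chest 2, chest 3, chest 4, and chest 5) = (1/105) / (1/35) = 1/3.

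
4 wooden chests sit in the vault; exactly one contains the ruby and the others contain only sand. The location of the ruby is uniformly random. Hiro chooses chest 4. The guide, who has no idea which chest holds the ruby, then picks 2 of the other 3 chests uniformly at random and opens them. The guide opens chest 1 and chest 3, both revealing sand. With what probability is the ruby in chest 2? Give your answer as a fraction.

1/2

Condition on the true location of the ruby.
If it is in either of chests 1 and 3 (prior 1/4 each): that chest was opened and seen not to hold the prize — ruled out; weight (1/4)·0 = 0 each.
If it is in either of chests 2 and 4 (prior 1/4 each): the guide picks exactly this set with probability 1/3 regardless, and none is the prize; weight (1/4)·(1/3) = 1/12 each.
The weights sum to 1/6.
So P(the ruby in chest 2 | the guide opened chest 1 and chest 3) = (1/12) / (1/6) = 1/2.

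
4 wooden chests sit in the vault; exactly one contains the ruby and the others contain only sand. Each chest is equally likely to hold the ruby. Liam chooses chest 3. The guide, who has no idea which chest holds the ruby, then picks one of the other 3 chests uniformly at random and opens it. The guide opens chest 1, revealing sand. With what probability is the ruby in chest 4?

Because the guide chose which chest to open without knowing where the ruby is, the choice is independent of the prize location. Learning that chest 1 does not hold the ruby simply rules out that one location and leaves the remaining 3 chests still equally likely by symmetry.
So P(the ruby in chest 4) = 1/3.

1/3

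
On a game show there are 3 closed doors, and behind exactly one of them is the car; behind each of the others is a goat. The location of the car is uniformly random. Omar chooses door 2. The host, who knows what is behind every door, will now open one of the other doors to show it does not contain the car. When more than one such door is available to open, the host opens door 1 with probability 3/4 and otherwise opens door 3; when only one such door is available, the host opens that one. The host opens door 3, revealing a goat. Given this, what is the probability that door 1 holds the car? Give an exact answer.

Apply Bayes' rule, conditioning on where the car actually is.
If it is behind door 1 (prior 1/3): only door 3 is available, probability 1; weight (1/3)·1 = 1/3.
If it is behind door 2 (prior 1/3): door 1 is available but not opened, probability 1/4; weight (1/3)·(1/4) = 1/12.
If it is behind door 3 (prior 1/3): the host opened door 3, so this case is ruled out; weight (1/3)·0 = 0.
The weights sum to 5/12.
So P(the car behind door 1 | the host opened door 3) = (1/3) / (5/12) = 4/5.

4/5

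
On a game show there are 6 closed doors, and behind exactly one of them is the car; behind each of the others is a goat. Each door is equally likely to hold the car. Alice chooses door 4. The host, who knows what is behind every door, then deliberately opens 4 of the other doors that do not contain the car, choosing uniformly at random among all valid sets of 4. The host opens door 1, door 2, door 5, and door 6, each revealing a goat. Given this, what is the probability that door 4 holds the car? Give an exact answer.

Apply Bayes' rule, conditioning on where the car actually is.
If it is behind any of doors 1, 2, 5, and 6 (prior 1/6 each): that door was opened and seen not to hold the prize — ruled out; weight (1/6)·0 = 0 each.
If it is behind door 3 (prior 1/6): the host has no choice, probability 1; weight (1/6)·1 = 1/6.
If it is behind door 4 (prior 1/6): the host has 5 equally likely choices, so probability 1/5; weight (1/6)·(1/5) = 1/30.
The weights sum to 1/5.
So P(the car behind door 4 | the host opened door 1, door 2, door 5, and door 6) = (1/30) / (1/5) = 1/6.

1/6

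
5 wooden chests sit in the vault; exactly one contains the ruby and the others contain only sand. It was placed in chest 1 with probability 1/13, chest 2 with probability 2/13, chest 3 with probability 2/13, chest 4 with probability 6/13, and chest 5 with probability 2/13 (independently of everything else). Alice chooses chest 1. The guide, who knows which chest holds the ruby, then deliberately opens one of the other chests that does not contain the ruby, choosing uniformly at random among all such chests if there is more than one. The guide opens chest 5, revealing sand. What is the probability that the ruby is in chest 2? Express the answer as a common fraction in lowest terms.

Consider each possible location of the ruby in turn.
If it is in chest 1 (prior 1/13): the guide has 4 equally likely choices, so probability 1/4; weight (1/13)·(1/4) = 1/52.
If it is in either of chests 2 and 3 (prior 2/13 each): the guide has 3 equally likely choices, so probability 1/3; weight (2/13)·(1/3) = 2/39 each.
If it is in chest 4 (prior 6/13): the guide has 3 equally likely choices, so probability 1/3; weight (6/13)·(1/3) = 2/13.
If it is in chest 5 (prior 2/13): the guide opened chest 5, so this case is ruled out; weight (2/13)·0 = 0.
The weights sum to 43/156.
So P(the ruby in chest 2 | the guide opened chest 5) = (2/39) / (43/156) = 8/43.

8/43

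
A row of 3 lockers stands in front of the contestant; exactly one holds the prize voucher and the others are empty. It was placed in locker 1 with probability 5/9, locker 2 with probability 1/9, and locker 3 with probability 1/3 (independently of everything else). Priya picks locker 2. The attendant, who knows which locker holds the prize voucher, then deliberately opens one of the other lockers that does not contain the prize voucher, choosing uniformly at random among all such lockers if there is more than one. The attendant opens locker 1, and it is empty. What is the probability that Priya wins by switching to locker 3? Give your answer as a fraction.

6/7

Apply Bayes' rule, conditioning on where the prize voucher actually is.
If it is in locker 1 (prior 5/9): the attendant opened locker 1, so this case is ruled out; weight (5/9)·0 = 0.
If it is in locker 2 (prior 1/9): the attendant has 2 equally likely choices, so probability 1/2; weight (1/9)·(1/2) = 1/18.
If it is in locker 3 (prior 1/3): the attendant has no choice, probability 1; weight (1/3)·1 = 1/3.
The weights sum to 7/18.
So P(the prize voucher in locker 3 | the attendant opened locker 1) = (1/3) / (7/18) = 6/7.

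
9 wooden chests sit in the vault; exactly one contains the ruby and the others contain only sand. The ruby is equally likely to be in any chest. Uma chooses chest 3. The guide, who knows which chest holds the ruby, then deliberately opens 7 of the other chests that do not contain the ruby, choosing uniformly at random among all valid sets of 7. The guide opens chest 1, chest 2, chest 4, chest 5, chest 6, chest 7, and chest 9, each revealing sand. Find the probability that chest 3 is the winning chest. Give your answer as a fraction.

Apply Bayes' rule, conditioning on where the ruby actually is.
If it is in any of chests 1, 2, 4, 5, 6, 7, and 9 (prior 1/9 each): that chest was opened and seen not to hold the prize — ruled out; weight (1/9)·0 = 0 each.
If it is in chest 3 (prior 1/9): the guide has 8 equally likely choices, so probability 1/8; weight (1/9)·(1/8) = 1/72.
If it is in chest 8 (prior 1/9): the guide has no choice, probability 1; weight (1/9)·1 = 1/9.
The weights sum to 1/8.
So P(the ruby in chest 3 | the guide opened chest 1, chest 2, chest 4, chest 5, chest 6, chest 7, and chest 9) = (1/72) / (1/8) = 1/9.

1/9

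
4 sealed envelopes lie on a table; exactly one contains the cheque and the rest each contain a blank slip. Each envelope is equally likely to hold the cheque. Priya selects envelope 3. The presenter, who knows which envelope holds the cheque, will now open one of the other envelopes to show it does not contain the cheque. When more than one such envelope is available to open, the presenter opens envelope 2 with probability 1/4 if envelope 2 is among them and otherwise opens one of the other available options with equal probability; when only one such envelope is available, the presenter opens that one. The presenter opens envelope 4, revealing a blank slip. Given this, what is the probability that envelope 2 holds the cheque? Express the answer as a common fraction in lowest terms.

Consider each possible location of the cheque in turn.
If it is in envelope 1 (prior 1/4): envelope 2 is available but not opened, probability 3/4; weight (1/4)·(3/4) = 3/16.
If it is in envelope 2 (prior 1/4): envelope 2 holds the prize so is unavailable; the presenter chooses uniformly among the 2 others, probability 1/2; weight (1/4)·(1/2) = 1/8.
If it is in envelope 3 (prior 1/4): envelope 2 is available but not opened; envelope 4 gets probability (1 − 1/4)/2 = 3/8; weight (1/4)·(3/8) = 3/32.
If it is in envelope 4 (prior 1/4): the presenter opened envelope 4, so this case is ruled out; weight (1/4)·0 = 0.
The weights sum to 13/32.
So P(the cheque in envelope 2 | the presenter opened envelope 4) = (1/8) / (13/32) = 4/13.

4/13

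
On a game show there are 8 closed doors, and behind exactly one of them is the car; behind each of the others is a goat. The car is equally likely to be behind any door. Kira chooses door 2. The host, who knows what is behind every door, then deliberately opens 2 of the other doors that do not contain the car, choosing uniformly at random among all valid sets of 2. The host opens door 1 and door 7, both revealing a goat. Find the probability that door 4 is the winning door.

7/40

Apply Bayes' rule, conditioning on where the car actually is.
If it is behind either of doors 1 and 7 (prior 1/8 each): that door was opened and seen not to hold the prize — ruled out; weight (1/8)·0 = 0 each.
If it is behind door 2 (prior 1/8): the host has 21 equally likely choices, so probability 1/21; weight (1/8)·(1/21) = 1/168.
If it is behind any of doors 3, 4, 5, 6, and 8 (prior 1/8 each): the host has 15 equally likely choices, so probability 1/15; weight (1/8)·(1/15) = 1/120 each.
The weights sum to 1/21.
So P(the car behind door 4 | the host opened door 1 and door 7) = (1/120) / (1/21) = 7/40.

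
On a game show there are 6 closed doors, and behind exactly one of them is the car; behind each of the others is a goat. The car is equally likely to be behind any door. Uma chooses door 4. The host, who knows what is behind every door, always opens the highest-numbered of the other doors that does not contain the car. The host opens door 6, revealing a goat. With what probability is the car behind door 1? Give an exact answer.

Condition on the true location of the car.
If it is behind any of doors 1, 2, 3, 4, and 5 (prior 1/6 each): door 6 is the highest-numbered option available, probability 1; weight (1/6)·1 = 1/6 each.
If it is behind door 6 (prior 1/6): the host opened door 6, so this case is ruled out; weight (1/6)·0 = 0.
The weights sum to 5/6.
So P(the car behind door 1 | the host opened door 6) = (1/6) / (5/6) = 1/5.

1/5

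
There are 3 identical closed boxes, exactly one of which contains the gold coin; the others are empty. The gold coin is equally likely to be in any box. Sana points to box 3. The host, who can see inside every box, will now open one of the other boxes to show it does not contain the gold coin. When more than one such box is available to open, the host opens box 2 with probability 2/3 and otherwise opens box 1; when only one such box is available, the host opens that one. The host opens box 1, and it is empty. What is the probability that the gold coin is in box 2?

3/4

Apply Bayes' rule, conditioning on where the gold coin actually is.
If it is in box 1 (prior 1/3): the host opened box 1, so this case is ruled out; weight (1/3)·0 = 0.
If it is in box 2 (prior 1/3): only box 1 is available, probability 1; weight (1/3)·1 = 1/3.
If it is in box 3 (prior 1/3): box 2 is available but not opened, probability 1/3; weight (1/3)·(1/3) = 1/9.
The weights sum to 4/9.
So P(the gold coin in box 2 | the host opened box 1) = (1/3) / (4/9) = 3/4.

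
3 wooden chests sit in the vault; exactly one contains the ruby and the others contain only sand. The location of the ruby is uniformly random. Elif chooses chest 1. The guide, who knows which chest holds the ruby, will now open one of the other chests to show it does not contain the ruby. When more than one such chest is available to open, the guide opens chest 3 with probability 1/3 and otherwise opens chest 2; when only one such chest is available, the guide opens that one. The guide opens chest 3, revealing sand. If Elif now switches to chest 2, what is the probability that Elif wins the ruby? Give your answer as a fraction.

Apply Bayes' rule, conditioning on where the ruby actually is.
If it is in chest 1 (prior 1/3): chest 3 is available, opened with probability 1/3; weight (1/3)·(1/3) = 1/9.
If it is in chest 2 (prior 1/3): only chest 3 is available, probability 1; weight (1/3)·1 = 1/3.
If it is in chest 3 (prior 1/3): the guide opened chest 3, so this case is ruled out; weight (1/3)·0 = 0.
The weights sum to 4/9.
So P(the ruby in chest 2 | the guide opened chest 3) = (1/3) / (4/9) = 3/4.

3/4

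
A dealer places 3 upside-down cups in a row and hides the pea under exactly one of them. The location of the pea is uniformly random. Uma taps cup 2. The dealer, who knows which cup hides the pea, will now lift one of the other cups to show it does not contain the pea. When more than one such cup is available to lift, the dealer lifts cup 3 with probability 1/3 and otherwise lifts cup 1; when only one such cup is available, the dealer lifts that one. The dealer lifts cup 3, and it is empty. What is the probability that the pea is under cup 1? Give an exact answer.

Consider each possible location of the pea in turn.
If it is under cup 1 (prior 1/3): only cup 3 is available, probability 1; weight (1/3)·1 = 1/3.
If it is under cup 2 (prior 1/3): cup 3 is available, opened with probability 1/3; weight (1/3)·(1/3) = 1/9.
If it is under cup 3 (prior 1/3): the dealer opened cup 3, so this case is ruled out; weight (1/3)·0 = 0.
The weights sum to 4/9.
So P(the pea under cup 1 | the dealer opened cup 3) = (1/3) / (4/9) = 3/4.

3/4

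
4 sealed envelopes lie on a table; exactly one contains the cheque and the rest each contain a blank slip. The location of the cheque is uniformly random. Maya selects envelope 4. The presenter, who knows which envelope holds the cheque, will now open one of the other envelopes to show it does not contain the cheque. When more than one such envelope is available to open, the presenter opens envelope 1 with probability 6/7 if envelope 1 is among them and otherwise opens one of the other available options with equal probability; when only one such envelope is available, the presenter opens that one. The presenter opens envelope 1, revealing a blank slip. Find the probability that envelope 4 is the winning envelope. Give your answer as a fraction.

Condition on the true location of the cheque.
If it is in envelope 1 (prior 1/4): the presenter opened envelope 1, so this case is ruled out; weight (1/4)·0 = 0.
If it is in any of envelopes 2, 3, and 4 (prior 1/4 each): envelope 1 is available, opened with probability 6/7; weight (1/4)·(6/7) = 3/14 each.
The weights sum to 9/14.
So P(the cheque in envelope 4 | the presenter opened envelope 1) = (3/14) / (9/14) = 1/3.

1/3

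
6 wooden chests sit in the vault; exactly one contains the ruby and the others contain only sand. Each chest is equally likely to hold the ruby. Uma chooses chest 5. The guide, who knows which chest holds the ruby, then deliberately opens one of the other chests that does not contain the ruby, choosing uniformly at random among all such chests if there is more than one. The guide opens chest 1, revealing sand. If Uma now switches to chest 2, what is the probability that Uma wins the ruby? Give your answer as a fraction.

Apply Bayes' rule, conditioning on where the ruby actually is.
If it is in chest 1 (prior 1/6): the guide opened chest 1, so this case is ruled out; weight (1/6)·0 = 0.
If it is in any of chests 2, 3, 4, and 6 (prior 1/6 each): the guide has 4 equally likely choices, so probability 1/4; weight (1/6)·(1/4) = 1/24 each.
If it is in chest 5 (prior 1/6): the guide has 5 equally likely choices, so probability 1/5; weight (1/6)·(1/5) = 1/30.
The weights sum to 1/5.
So P(the ruby in chest 2 | the guide opened chest 1) = (1/24) / (1/5) = 5/24.

5/24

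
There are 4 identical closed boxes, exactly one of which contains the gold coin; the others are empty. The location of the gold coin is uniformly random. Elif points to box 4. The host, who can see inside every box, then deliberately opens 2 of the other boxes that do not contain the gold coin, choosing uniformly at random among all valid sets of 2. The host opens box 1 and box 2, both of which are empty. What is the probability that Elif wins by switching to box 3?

3/4

Apply Bayes' rule, conditioning on where the gold coin actually is.
If it is in either of boxes 1 and 2 (prior 1/4 each): that box was opened and seen not to hold the prize — ruled out; weight (1/4)·0 = 0 each.
If it is in box 3 (prior 1/4): the host has no choice, probability 1; weight (1/4)·1 = 1/4.
If it is in box 4 (prior 1/4): the host has 3 equally likely choices, so probability 1/3; weight (1/4)·(1/3) = 1/12.
The weights sum to 1/3.
So P(the gold coin in box 3 | the host opened box 1 and box 2) = (1/4) / (1/3) = 3/4.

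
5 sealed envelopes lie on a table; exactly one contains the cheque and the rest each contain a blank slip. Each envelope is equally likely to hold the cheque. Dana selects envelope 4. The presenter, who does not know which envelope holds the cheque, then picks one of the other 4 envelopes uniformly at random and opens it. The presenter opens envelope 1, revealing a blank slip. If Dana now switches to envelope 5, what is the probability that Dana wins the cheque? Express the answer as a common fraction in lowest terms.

Consider each possible location of the cheque in turn.
If it is in envelope 1 (prior 1/5): the presenter opened envelope 1, so this case is ruled out; weight (1/5)·0 = 0.
If it is in any of envelopes 2, 3, 4, and 5 (prior 1/5 each): the presenter picks envelope 1 with probability 1/4 regardless, and it is not the prize; weight (1/5)·(1/4) = 1/20 each.
The weights sum to 1/5.
So P(the cheque in envelope 5 | the presenter opened envelope 1) = (1/20) / (1/5) = 1/4.

1/4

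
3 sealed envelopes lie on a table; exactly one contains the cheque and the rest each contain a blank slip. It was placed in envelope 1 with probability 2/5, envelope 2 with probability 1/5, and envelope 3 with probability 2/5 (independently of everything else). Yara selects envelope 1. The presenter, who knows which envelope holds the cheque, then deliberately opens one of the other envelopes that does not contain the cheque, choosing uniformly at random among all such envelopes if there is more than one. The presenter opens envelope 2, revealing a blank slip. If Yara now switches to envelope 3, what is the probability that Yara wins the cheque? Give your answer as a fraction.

Apply Bayes' rule, conditioning on where the cheque actually is.
If it is in envelope 1 (prior 2/5): the presenter has 2 equally likely choices, so probability 1/2; weight (2/5)·(1/2) = 1/5.
If it is in envelope 2 (prior 1/5): the presenter opened envelope 2, so this case is ruled out; weight (1/5)·0 = 0.
If it is in envelope 3 (prior 2/5): the presenter has no choice, probability 1; weight (2/5)·1 = 2/5.
The weights sum to 3/5.
So P(the cheque in envelope 3 | the presenter opened envelope 2) = (2/5) / (3/5) = 2/3.

2/3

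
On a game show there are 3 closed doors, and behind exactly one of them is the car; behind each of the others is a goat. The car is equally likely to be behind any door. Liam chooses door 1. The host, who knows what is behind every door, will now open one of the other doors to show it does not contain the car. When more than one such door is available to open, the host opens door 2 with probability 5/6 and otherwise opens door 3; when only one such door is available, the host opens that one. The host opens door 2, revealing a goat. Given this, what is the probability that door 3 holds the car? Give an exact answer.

Condition on the true location of the car.
If it is behind door 1 (prior 1/3): door 2 is available, opened with probability 5/6; weight (1/3)·(5/6) = 5/18.
If it is behind door 2 (prior 1/3): the host opened door 2, so this case is ruled out; weight (1/3)·0 = 0.
If it is behind door 3 (prior 1/3): only door 2 is available, probability 1; weight (1/3)·1 = 1/3.
The weights sum to 11/18.
So P(the car behind door 3 | the host opened door 2) = (1/3) / (11/18) = 6/11.

6/11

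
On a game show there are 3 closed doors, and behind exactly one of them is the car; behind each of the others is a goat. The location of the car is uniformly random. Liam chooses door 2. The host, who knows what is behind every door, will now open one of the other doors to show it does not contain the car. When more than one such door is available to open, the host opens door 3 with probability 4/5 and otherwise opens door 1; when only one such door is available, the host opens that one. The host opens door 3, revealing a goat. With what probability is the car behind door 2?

4/9

Consider each possible location of the car in turn.
If it is behind door 1 (prior 1/3): only door 3 is available, probability 1; weight (1/3)·1 = 1/3.
If it is behind door 2 (prior 1/3): door 3 is available, opened with probability 4/5; weight (1/3)·(4/5) = 4/15.
If it is behind door 3 (prior 1/3): the host opened door 3, so this case is ruled out; weight (1/3)·0 = 0.
The weights sum to 3/5.
So P(the car behind door 2 | the host opened door 3) = (4/15) / (3/5) = 4/9.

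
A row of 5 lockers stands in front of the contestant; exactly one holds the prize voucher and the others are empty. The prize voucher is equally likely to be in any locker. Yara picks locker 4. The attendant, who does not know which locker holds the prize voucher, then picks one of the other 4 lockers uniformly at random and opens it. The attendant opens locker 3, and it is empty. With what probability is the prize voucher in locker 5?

1/4

Apply Bayes' rule, conditioning on where the prize voucher actually is.
If it is in any of lockers 1, 2, 4, and 5 (prior 1/5 each): the attendant picks locker 3 with probability 1/4 regardless, and it is not the prize; weight (1/5)·(1/4) = 1/20 each.
If it is in locker 3 (prior 1/5): the attendant opened locker 3, so this case is ruled out; weight (1/5)·0 = 0.
The weights sum to 1/5.
So P(the prize voucher in locker 5 | the attendant opened locker 3) = (1/20) / (1/5) = 1/4.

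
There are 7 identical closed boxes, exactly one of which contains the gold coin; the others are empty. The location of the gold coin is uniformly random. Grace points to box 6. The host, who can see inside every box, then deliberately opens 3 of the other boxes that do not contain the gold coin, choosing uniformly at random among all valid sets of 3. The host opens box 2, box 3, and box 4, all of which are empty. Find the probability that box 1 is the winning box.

Apply Bayes' rule, conditioning on where the gold coin actually is.
If it is in any of boxes 1, 5, and 7 (prior 1/7 each): the host has 10 equally likely choices, so probability 1/10; weight (1/7)·(1/10) = 1/70 each.
If it is in any of boxes 2, 3, and 4 (prior 1/7 each): that box was opened and seen not to hold the prize — ruled out; weight (1/7)·0 = 0 each.
If it is in box 6 (prior 1/7): the host has 20 equally likely choices, so probability 1/20; weight (1/7)·(1/20) = 1/140.
The weights sum to 1/20.
So P(the gold coin in box 1 | the host opened box 2, box 3, and box 4) = (1/70) / (1/20) = 2/7.

2/7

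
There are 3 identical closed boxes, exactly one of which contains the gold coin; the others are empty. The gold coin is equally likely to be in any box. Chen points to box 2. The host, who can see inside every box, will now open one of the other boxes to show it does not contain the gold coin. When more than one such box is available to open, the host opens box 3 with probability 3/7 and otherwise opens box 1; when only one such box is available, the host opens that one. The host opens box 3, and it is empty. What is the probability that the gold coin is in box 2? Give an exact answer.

Apply Bayes' rule, conditioning on where the gold coin actually is.
If it is in box 1 (prior 1/3): only box 3 is available, probability 1; weight (1/3)·1 = 1/3.
If it is in box 2 (prior 1/3): box 3 is available, opened with probability 3/7; weight (1/3)·(3/7) = 1/7.
If it is in box 3 (prior 1/3): the host opened box 3, so this case is ruled out; weight (1/3)·0 = 0.
The weights sum to 10/21.
So P(the gold coin in box 2 | the host opened box 3) = (1/7) / (10/21) = 3/10.

3/10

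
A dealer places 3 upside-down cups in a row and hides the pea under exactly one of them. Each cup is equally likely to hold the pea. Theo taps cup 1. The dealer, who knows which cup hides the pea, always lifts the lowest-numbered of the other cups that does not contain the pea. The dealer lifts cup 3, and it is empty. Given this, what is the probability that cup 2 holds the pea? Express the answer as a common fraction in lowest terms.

1

Apply Bayes' rule, conditioning on where the pea actually is.
If it is under cup 1 (prior 1/3): the dealer would have opened cup 2 instead, probability 0; weight (1/3)·0 = 0.
If it is under cup 2 (prior 1/3): cup 3 is the lowest-numbered option available, probability 1; weight (1/3)·1 = 1/3.
If it is under cup 3 (prior 1/3): the dealer opened cup 3, so this case is ruled out; weight (1/3)·0 = 0.
The weights sum to 1/3.
So P(the pea under cup 2 | the dealer opened cup 3) = (1/3) / (1/3) = 1.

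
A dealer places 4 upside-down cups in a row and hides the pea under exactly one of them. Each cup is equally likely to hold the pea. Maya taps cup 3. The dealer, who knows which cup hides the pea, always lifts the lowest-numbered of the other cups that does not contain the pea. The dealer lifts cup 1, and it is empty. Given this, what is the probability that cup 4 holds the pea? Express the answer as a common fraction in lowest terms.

1/3

Consider each possible location of the pea in turn.
If it is under cup 1 (prior 1/4): the dealer opened cup 1, so this case is ruled out; weight (1/4)·0 = 0.
If it is under any of cups 2, 3, and 4 (prior 1/4 each): cup 1 is the lowest-numbered option available, probability 1; weight (1/4)·1 = 1/4 each.
The weights sum to 3/4.
So P(the pea under cup 4 | the dealer opened cup 1) = (1/4) / (3/4) = 1/3.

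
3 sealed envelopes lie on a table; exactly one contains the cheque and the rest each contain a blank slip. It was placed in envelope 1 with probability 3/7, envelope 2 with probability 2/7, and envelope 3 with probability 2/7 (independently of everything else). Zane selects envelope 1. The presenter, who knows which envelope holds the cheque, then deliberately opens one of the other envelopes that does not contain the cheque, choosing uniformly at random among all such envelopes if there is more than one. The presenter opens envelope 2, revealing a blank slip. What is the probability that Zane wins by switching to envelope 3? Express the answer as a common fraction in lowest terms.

Condition on the true location of the cheque.
If it is in envelope 1 (prior 3/7): the presenter has 2 equally likely choices, so probability 1/2; weight (3/7)·(1/2) = 3/14.
If it is in envelope 2 (prior 2/7): the presenter opened envelope 2, so this case is ruled out; weight (2/7)·0 = 0.
If it is in envelope 3 (prior 2/7): the presenter has no choice, probability 1; weight (2/7)·1 = 2/7.
The weights sum to 1/2.
So P(the cheque in envelope 3 | the presenter opened envelope 2) = (2/7) / (1/2) = 4/7.

4/7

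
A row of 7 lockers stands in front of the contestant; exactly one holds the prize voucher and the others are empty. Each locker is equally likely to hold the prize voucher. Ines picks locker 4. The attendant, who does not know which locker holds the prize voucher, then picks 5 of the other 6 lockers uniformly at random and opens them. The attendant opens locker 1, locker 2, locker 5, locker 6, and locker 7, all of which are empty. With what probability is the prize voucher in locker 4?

Apply Bayes' rule, conditioning on where the prize voucher actually is.
If it is in any of lockers 1, 2, 5, 6, and 7 (prior 1/7 each): that locker was opened and seen not to hold the prize — ruled out; weight (1/7)·0 = 0 each.
If it is in either of lockers 3 and 4 (prior 1/7 each): the attendant picks exactly this set with probability 1/6 regardless, and none is the prize; weight (1/7)·(1/6) = 1/42 each.
The weights sum to 1/21.
So P(the prize voucher in locker 4 | the attendant opened locker 1, locker 2, locker 5, locker 6, and locker 7) = (1/42) / (1/21) = 1/2.

1/2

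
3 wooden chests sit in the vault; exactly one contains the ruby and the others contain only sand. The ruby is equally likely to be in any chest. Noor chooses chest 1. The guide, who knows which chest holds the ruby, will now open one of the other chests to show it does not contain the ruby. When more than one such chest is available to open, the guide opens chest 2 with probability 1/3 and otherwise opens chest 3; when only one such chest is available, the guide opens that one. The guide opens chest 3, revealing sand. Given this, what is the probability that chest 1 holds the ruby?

2/5

Condition on the true location of the ruby.
If it is in chest 1 (prior 1/3): chest 2 is available but not opened, probability 2/3; weight (1/3)·(2/3) = 2/9.
If it is in chest 2 (prior 1/3): only chest 3 is available, probability 1; weight (1/3)·1 = 1/3.
If it is in chest 3 (prior 1/3): the guide opened chest 3, so this case is ruled out; weight (1/3)·0 = 0.
The weights sum to 5/9.
So P(the ruby in chest 1 | the guide opened chest 3) = (2/9) / (5/9) = 2/5.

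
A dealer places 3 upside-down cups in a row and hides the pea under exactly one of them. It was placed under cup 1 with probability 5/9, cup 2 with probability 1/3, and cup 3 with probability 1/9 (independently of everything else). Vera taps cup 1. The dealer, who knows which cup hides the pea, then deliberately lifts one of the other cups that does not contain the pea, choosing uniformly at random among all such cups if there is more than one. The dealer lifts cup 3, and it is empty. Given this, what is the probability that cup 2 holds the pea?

Apply Bayes' rule, conditioning on where the pea actually is.
If it is under cup 1 (prior 5/9): the dealer has 2 equally likely choices, so probability 1/2; weight (5/9)·(1/2) = 5/18.
If it is under cup 2 (prior 1/3): the dealer has no choice, probability 1; weight (1/3)·1 = 1/3.
If it is under cup 3 (prior 1/9): the dealer opened cup 3, so this case is ruled out; weight (1/9)·0 = 0.
The weights sum to 11/18.
So P(the pea under cup 2 | the dealer opened cup 3) = (1/3) / (11/18) = 6/11.

6/11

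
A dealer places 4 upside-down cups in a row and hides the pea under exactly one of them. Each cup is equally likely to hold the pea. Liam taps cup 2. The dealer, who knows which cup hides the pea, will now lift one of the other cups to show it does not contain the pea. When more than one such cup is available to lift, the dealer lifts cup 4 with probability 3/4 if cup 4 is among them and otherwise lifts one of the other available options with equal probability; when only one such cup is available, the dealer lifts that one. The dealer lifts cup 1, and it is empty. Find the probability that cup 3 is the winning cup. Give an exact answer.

Consider each possible location of the pea in turn.
If it is under cup 1 (prior 1/4): the dealer opened cup 1, so this case is ruled out; weight (1/4)·0 = 0.
If it is under cup 2 (prior 1/4): cup 4 is available but not opened; cup 1 gets probability (1 − 3/4)/2 = 1/8; weight (1/4)·(1/8) = 1/32.
If it is under cup 3 (prior 1/4): cup 4 is available but not opened, probability 1/4; weight (1/4)·(1/4) = 1/16.
If it is under cup 4 (prior 1/4): cup 4 holds the prize so is unavailable; the dealer chooses uniformly among the 2 others, probability 1/2; weight (1/4)·(1/2) = 1/8.
The weights sum to 7/32.
So P(the pea under cup 3 | the dealer opened cup 1) = (1/16) / (7/32) = 2/7.

2/7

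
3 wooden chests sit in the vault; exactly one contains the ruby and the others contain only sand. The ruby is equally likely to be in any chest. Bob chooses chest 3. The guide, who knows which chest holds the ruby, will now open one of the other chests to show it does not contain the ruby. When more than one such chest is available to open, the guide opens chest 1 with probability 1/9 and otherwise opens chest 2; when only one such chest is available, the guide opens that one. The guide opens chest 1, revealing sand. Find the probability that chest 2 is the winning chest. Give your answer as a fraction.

Consider each possible location of the ruby in turn.
If it is in chest 1 (prior 1/3): the guide opened chest 1, so this case is ruled out; weight (1/3)·0 = 0.
If it is in chest 2 (prior 1/3): only chest 1 is available, probability 1; weight (1/3)·1 = 1/3.
If it is in chest 3 (prior 1/3): chest 1 is available, opened with probability 1/9; weight (1/3)·(1/9) = 1/27.
The weights sum to 10/27.
So P(the ruby in chest 2 | the guide opened chest 1) = (1/3) / (10/27) = 9/10.

9/10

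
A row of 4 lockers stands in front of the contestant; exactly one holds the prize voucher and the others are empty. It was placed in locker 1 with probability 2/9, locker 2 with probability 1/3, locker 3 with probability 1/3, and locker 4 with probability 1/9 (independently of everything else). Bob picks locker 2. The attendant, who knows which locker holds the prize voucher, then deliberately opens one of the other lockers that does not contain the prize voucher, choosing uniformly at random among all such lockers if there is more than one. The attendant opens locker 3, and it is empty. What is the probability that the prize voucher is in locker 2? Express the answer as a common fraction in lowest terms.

2/5

Apply Bayes' rule, conditioning on where the prize voucher actually is.
If it is in locker 1 (prior 2/9): the attendant has 2 equally likely choices, so probability 1/2; weight (2/9)·(1/2) = 1/9.
If it is in locker 2 (prior 1/3): the attendant has 3 equally likely choices, so probability 1/3; weight (1/3)·(1/3) = 1/9.
If it is in locker 3 (prior 1/3): the attendant opened locker 3, so this case is ruled out; weight (1/3)·0 = 0.
If it is in locker 4 (prior 1/9): the attendant has 2 equally likely choices, so probability 1/2; weight (1/9)·(1/2) = 1/18.
The weights sum to 5/18.
So P(the prize voucher in locker 2 | the attendant opened locker 3) = (1/9) / (5/18) = 2/5.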